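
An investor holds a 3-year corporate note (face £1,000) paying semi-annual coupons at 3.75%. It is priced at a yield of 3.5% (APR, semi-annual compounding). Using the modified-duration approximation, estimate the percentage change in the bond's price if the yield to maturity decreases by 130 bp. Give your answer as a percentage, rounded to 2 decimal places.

+3.66%

Periodic yield y = 0.0175. Modified duration first:
  t   CF        PV=CF/(1+0.0175)^t    t·PV
  1        18.75        18.4275        18.4275
  2        18.75        18.1106        36.2212
  3        18.75        17.7991        53.3973
  4        18.75        17.4930        69.9719
  5        18.75        17.1921        85.9606
  6     1,018.75       918.0390     5,508.2338
  Σ                  1,007.0612     5,772.2122
P = 1,007.0612; D_Mac = 5.73174 half-year periods = 2.86587 yrs; D_mod = 2.86587/(1+0.0175) = 2.81658 yrs.
ΔP/P ≈ -D_mod · Δy = -2.81658 × (-0.013) = +0.036616 = +3.6616%.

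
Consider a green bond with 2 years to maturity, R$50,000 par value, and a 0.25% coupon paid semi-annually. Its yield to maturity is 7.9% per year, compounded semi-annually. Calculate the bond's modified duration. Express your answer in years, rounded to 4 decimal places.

1.9201 years

Periodic yield y = 0.0395. First find Macaulay duration:
  t   CF        PV=CF/(1+0.0395)^t    t·PV
  1        62.50        60.1251        60.1251
  2        62.50        57.8404       115.6807
  3        62.50        55.6425       166.9275
  4    50,062.50    42,876.0293   171,504.1171
  Σ                 43,049.6372   171,846.8503
P = 43,049.6372; Macaulay duration = 171,846.8503 / 43,049.6372 = 3.99183 half-year periods = 1.99592 years.
Modified duration = D_Mac / (1 + y) = 1.99592 / 1.0395 = 1.92007 years.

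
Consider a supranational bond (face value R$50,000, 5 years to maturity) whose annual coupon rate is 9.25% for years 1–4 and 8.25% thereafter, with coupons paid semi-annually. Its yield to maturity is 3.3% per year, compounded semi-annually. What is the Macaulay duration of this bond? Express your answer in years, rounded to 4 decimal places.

Periodic yield y = 0.0165. Discount each cash flow and weight by its period:
  t   CF        PV=CF/(1+0.0165)^t    t·PV
  1     2,312.50     2,274.9631     2,274.9631
  2     2,312.50     2,238.0355     4,476.0710
  3     2,312.50     2,201.7074     6,605.1221
  4     2,312.50     2,165.9689     8,663.8755
  5     2,312.50     2,130.8105    10,654.0525
  6     2,312.50     2,096.2228    12,577.3369
  7     2,312.50     2,062.1966    14,435.3760
  8     2,312.50     2,028.7226    16,229.7812
  9     2,062.50     1,780.0308    16,020.2770
  10   52,062.50    44,202.9434   442,029.4338
  Σ                 63,181.6015   533,966.2889
Price P = Σ PV = 63,181.6015.
Macaulay duration = Σ(t·PV) / P = 533,966.2889 / 63,181.6015 = 8.45129 half-year periods.
In years: 8.45129 / 2 = 4.22565 years.

4.2256 years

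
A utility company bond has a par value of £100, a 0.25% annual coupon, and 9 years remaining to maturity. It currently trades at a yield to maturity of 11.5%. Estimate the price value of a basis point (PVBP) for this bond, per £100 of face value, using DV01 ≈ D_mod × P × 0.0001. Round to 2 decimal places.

£0.03

Periodic yield y = 0.115.
  t   CF        PV=CF/(1+0.115)^t    t·PV
  1         0.25         0.2242         0.2242
  2         0.25         0.2011         0.4022
  3         0.25         0.1803         0.5410
  4         0.25         0.1617         0.6470
  5         0.25         0.1451         0.7253
  6         0.25         0.1301         0.7806
  7         0.25         0.1167         0.8168
  8         0.25         0.1047         0.8372
  9       100.25        37.6366       338.7295
  Σ                     38.9005       343.7039
P = 38.9005; D_Mac = 8.83546 yrs; D_mod = 7.92418 yrs.
DV01 ≈ 7.92418 × 38.9005 × 0.0001 = 0.030825.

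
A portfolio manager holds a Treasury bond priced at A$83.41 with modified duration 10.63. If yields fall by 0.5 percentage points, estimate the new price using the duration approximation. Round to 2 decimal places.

A$87.84

Duration approximation: ΔP/P ≈ -D_mod · Δy = -10.63 × (-0.005) = +0.053150.
New price ≈ 83.41 × (1 + 0.053150) = 87.8432415.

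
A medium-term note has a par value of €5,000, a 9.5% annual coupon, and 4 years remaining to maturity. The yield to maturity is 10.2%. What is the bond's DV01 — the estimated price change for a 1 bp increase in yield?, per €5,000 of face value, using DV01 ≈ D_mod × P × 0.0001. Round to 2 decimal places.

Periodic yield y = 0.102.
  t   CF        PV=CF/(1+0.102)^t    t·PV
  1       475.00       431.0345       431.0345
  2       475.00       391.1384       782.2767
  3       475.00       354.9350     1,064.8050
  4     5,475.00     3,712.4255    14,849.7019
  Σ                  4,889.5333    17,127.8182
P = 4,889.5333; D_Mac = 3.50296 yrs; D_mod = 3.17873 yrs.
DV01 ≈ 3.17873 × 4,889.5333 × 0.0001 = 1.554248.

€1.55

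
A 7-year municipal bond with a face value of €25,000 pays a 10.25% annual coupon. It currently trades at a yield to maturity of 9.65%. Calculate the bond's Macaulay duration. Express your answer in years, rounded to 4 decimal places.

Periodic yield y = 0.0965. Discount each cash flow and weight by its year:
  t   CF        PV=CF/(1+0.0965)^t    t·PV
  1     2,562.50     2,336.9813     2,336.9813
  2     2,562.50     2,131.3099     4,262.6198
  3     2,562.50     1,943.7391     5,831.2172
  4     2,562.50     1,772.6759     7,090.7034
  5     2,562.50     1,616.6674     8,083.3372
  6     2,562.50     1,474.3889     8,846.3335
  7    27,562.50    14,462.9923   101,240.9460
  Σ                 25,738.7548   137,692.1386
Price P = Σ PV = 25,738.7548.
Macaulay duration = Σ(t·PV) / P = 137,692.1386 / 25,738.7548 = 5.34960 years.

5.3496 years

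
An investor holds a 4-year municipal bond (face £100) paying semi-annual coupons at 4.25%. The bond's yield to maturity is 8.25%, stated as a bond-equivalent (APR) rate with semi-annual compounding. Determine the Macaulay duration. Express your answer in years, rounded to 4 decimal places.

Periodic yield y = 0.04125. Discount each cash flow and weight by its period:
  t   CF        PV=CF/(1+0.04125)^t    t·PV
  1        2.125         2.0408         2.0408
  2        2.125         1.9600         3.9199
  3        2.125         1.8823         5.6470
  4        2.125         1.8078         7.2310
  5        2.125         1.7361         8.6807
  6        2.125         1.6674        10.0041
  7        2.125         1.6013        11.2091
  8      102.125        73.9081       591.2647
  Σ                     86.6037       639.9974
Price P = Σ PV = 86.6037.
Macaulay duration = Σ(t·PV) / P = 639.9974 / 86.6037 = 7.38995 half-year periods.
In years: 7.38995 / 2 = 3.69498 years.

3.6950 years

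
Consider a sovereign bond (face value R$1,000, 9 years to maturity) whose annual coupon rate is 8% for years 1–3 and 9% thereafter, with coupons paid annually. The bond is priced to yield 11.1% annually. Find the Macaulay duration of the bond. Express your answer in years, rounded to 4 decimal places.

Periodic yield y = 0.111. Discount each cash flow and weight by its year:
  t   CF        PV=CF/(1+0.111)^t    t·PV
  1        80.00        72.0072        72.0072
  2        80.00        64.8130       129.6259
  3        80.00        58.3375       175.0125
  4        90.00        59.0726       236.2905
  5        90.00        53.1707       265.8534
  6        90.00        47.8584       287.1504
  7        90.00        43.0769       301.5381
  8        90.00        38.7731       310.1845
  9     1,090.00       422.6686     3,804.0172
  Σ                    859.7779     5,581.6797
Price P = Σ PV = 859.7779.
Macaulay duration = Σ(t·PV) / P = 5,581.6797 / 859.7779 = 6.49200 years.

6.4920 years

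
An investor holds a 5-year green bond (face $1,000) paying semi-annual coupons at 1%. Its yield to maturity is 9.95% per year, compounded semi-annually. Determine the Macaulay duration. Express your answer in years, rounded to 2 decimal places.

4.86 years

Periodic yield y = 0.04975. Discount each cash flow and weight by its period:
  t   CF        PV=CF/(1+0.04975)^t    t·PV
  1         5.00         4.7630         4.7630
  2         5.00         4.5373         9.0746
  3         5.00         4.3223        12.9668
  4         5.00         4.1174        16.4697
  5         5.00         3.9223        19.6115
  6         5.00         3.7364        22.4185
  7         5.00         3.5593        24.9153
  8         5.00         3.3906        27.1252
  9         5.00         3.2300        29.0696
  10    1,005.00       618.4538     6,184.5375
  Σ                    654.0325     6,350.9519
Price P = Σ PV = 654.0325.
Macaulay duration = Σ(t·PV) / P = 6,350.9519 / 654.0325 = 9.71045 half-year periods.
In years: 9.71045 / 2 = 4.85523 years.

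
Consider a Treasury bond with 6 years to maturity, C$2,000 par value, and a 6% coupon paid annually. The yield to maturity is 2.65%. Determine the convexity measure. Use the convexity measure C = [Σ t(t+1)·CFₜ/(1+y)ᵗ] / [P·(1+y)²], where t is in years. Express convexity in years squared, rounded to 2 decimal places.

With y = 0.0265:
  t   CF        PV=CF/(1+0.0265)^t    t·PV        t(t+1)·PV
  1       120.00       116.9021       116.9021         233.8042
  2       120.00       113.8842       227.7683         683.3050
  3       120.00       110.9441       332.8324       1,331.3297
  4       120.00       108.0800       432.3201       2,161.6005
  5       120.00       105.2898       526.4492       3,158.6953
  6     2,120.00     1,812.0999    10,872.5995      76,108.1962
  Σ                  2,367.2002    12,508.8716      83,676.9309
P = 2,367.2002.
Convexity = Σ t(t+1)·PV / [P·(1+y)²] = 83,676.9309 / (2,367.2002 × 1.053702) = 33.54694.

33.55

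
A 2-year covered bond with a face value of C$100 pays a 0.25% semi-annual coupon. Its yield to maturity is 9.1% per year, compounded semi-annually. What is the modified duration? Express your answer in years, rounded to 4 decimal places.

1.9090 years

Periodic yield y = 0.0455. First find Macaulay duration:
  t   CF        PV=CF/(1+0.0455)^t    t·PV
  1        0.125         0.1196         0.1196
  2        0.125         0.1144         0.2287
  3        0.125         0.1094         0.3281
  4      100.125        83.8005       335.2018
  Σ                     84.1438       335.8782
P = 84.1438; Macaulay duration = 335.8782 / 84.1438 = 3.99172 half-year periods = 1.99586 years.
Modified duration = D_Mac / (1 + y) = 1.99586 / 1.0455 = 1.90900 years.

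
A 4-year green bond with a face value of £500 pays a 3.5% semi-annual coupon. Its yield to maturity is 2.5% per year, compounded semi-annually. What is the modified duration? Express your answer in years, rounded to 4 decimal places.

Periodic yield y = 0.0125. First find Macaulay duration:
  t   CF        PV=CF/(1+0.0125)^t    t·PV
  1         8.75         8.6420         8.6420
  2         8.75         8.5353        17.0706
  3         8.75         8.4299        25.2897
  4         8.75         8.3258        33.3033
  5         8.75         8.2230        41.1152
  6         8.75         8.1215        48.7292
  7         8.75         8.0213        56.1489
  8       508.75       460.6215     3,684.9717
  Σ                    518.9203     3,915.2706
P = 518.9203; Macaulay duration = 3,915.2706 / 518.9203 = 7.54503 half-year periods = 3.77252 years.
Modified duration = D_Mac / (1 + y) = 3.77252 / 1.0125 = 3.72594 years.

3.7259 years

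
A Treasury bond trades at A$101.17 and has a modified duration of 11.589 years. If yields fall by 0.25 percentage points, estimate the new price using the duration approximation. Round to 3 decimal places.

Duration approximation: ΔP/P ≈ -D_mod · Δy = -11.589 × (-0.0025) = +0.0289725.
New price ≈ 101.17 × (1 + 0.0289725) = 104.101147825.

A$104.101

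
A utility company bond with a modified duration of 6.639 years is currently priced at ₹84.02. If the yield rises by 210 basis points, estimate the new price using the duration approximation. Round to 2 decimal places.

₹72.31

Duration approximation: ΔP/P ≈ -D_mod · Δy = -6.639 × (+0.021) = -0.139419.
New price ≈ 84.02 × (1 - 0.139419) = 72.30601562.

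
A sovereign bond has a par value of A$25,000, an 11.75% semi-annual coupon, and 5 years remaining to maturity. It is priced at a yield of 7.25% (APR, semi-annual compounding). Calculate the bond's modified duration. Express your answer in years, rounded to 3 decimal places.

Periodic yield y = 0.03625. First find Macaulay duration:
  t   CF        PV=CF/(1+0.03625)^t    t·PV
  1     1,468.75     1,417.3703     1,417.3703
  2     1,468.75     1,367.7880     2,735.5760
  3     1,468.75     1,319.9402     3,959.8205
  4     1,468.75     1,273.7662     5,095.0646
  5     1,468.75     1,229.2074     6,146.0369
  6     1,468.75     1,186.2074     7,117.2442
  7     1,468.75     1,144.7116     8,012.9810
  8     1,468.75     1,104.6674     8,837.3391
  9     1,468.75     1,066.0240     9,594.2161
  10   26,468.75    18,539.0722   185,390.7223
  Σ                 29,648.7546   238,306.3712
P = 29,648.7546; Macaulay duration = 238,306.3712 / 29,648.7546 = 8.03765 half-year periods = 4.01883 years.
Modified duration = D_Mac / (1 + y) = 4.01883 / 1.03625 = 3.87824 years.

3.878 years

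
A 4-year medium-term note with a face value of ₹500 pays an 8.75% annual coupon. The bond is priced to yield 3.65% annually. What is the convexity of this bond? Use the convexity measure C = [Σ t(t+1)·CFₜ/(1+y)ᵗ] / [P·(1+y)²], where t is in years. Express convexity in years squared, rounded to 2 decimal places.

16.04

With y = 0.0365:
  t   CF        PV=CF/(1+0.0365)^t    t·PV        t(t+1)·PV
  1        43.75        42.2094        42.2094          84.4187
  2        43.75        40.7230        81.4459         244.3378
  3        43.75        39.2889       117.8668         471.4671
  4       543.75       471.1097     1,884.4388       9,422.1940
  Σ                    593.3310     2,125.9609      10,222.4176
P = 593.3310.
Convexity = Σ t(t+1)·PV / [P·(1+y)²] = 10,222.4176 / (593.3310 × 1.074332) = 16.03681.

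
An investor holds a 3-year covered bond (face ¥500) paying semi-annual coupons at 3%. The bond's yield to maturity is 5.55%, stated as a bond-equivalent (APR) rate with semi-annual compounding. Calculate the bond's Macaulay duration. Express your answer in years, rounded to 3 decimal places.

2.887 years

Periodic yield y = 0.02775. Discount each cash flow and weight by its period:
  t   CF        PV=CF/(1+0.02775)^t    t·PV
  1         7.50         7.2975         7.2975
  2         7.50         7.1005        14.2009
  3         7.50         6.9087        20.7262
  4         7.50         6.7222        26.8888
  5         7.50         6.5407        32.7035
  6       507.50       430.6368     2,583.8208
  Σ                    465.2064     2,685.6377
Price P = Σ PV = 465.2064.
Macaulay duration = Σ(t·PV) / P = 2,685.6377 / 465.2064 = 5.77300 half-year periods.
In years: 5.77300 / 2 = 2.88650 years.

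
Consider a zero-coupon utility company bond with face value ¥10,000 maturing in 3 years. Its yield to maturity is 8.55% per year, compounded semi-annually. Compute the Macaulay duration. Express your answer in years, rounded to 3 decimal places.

A zero-coupon bond has a single cash flow at maturity, so its Macaulay duration equals its maturity: 3 years.
(Equivalently: 6 semi-annual periods ÷ 2 = 3 years.)

3.000 years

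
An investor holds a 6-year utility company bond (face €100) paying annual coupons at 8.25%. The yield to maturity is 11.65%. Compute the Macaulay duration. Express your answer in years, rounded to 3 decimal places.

4.875 years

Periodic yield y = 0.1165. Discount each cash flow and weight by its year:
  t   CF        PV=CF/(1+0.1165)^t    t·PV
  1         8.25         7.3892         7.3892
  2         8.25         6.6181        13.2363
  3         8.25         5.9276        17.7828
  4         8.25         5.3091        21.2363
  5         8.25         4.7551        23.7755
  6       108.25        55.8825       335.2948
  Σ                     85.8815       418.7148
Price P = Σ PV = 85.8815.
Macaulay duration = Σ(t·PV) / P = 418.7148 / 85.8815 = 4.87549 years.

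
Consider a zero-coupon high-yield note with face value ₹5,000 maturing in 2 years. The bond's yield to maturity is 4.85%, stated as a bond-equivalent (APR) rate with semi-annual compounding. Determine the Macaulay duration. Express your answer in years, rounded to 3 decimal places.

2.000 years

A zero-coupon bond has a single cash flow at maturity, so its Macaulay duration equals its maturity: 2 years.
(Equivalently: 4 semi-annual periods ÷ 2 = 2 years.)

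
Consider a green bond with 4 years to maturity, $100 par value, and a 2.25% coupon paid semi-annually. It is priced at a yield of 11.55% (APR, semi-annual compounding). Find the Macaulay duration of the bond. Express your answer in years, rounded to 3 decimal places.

Periodic yield y = 0.05775. Discount each cash flow and weight by its period:
  t   CF        PV=CF/(1+0.05775)^t    t·PV
  1        1.125         1.0636         1.0636
  2        1.125         1.0055         2.0110
  3        1.125         0.9506         2.8518
  4        1.125         0.8987         3.5948
  5        1.125         0.8496         4.2482
  6        1.125         0.8033         4.8195
  7        1.125         0.7594         5.3158
  8      101.125        64.5348       516.2787
  Σ                     70.8656       540.1836
Price P = Σ PV = 70.8656.
Macaulay duration = Σ(t·PV) / P = 540.1836 / 70.8656 = 7.62265 half-year periods.
In years: 7.62265 / 2 = 3.81133 years.

3.811 years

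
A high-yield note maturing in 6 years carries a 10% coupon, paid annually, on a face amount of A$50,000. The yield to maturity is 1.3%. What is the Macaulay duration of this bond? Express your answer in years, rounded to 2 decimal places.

5.03 years

Periodic yield y = 0.013. Discount each cash flow and weight by its year:
  t   CF        PV=CF/(1+0.013)^t    t·PV
  1     5,000.00     4,935.8342     4,935.8342
  2     5,000.00     4,872.4918     9,744.9835
  3     5,000.00     4,809.9623    14,429.8868
  4     5,000.00     4,748.2352    18,992.9408
  5     5,000.00     4,687.3003    23,436.5015
  6    55,000.00    50,898.6211   305,391.7268
  Σ                 74,952.4448   376,931.8735
Price P = Σ PV = 74,952.4448.
Macaulay duration = Σ(t·PV) / P = 376,931.8735 / 74,952.4448 = 5.02895 years.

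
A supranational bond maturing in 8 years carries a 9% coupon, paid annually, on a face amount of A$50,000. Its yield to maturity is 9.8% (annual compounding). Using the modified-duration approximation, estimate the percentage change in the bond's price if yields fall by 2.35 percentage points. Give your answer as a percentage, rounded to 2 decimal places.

Periodic yield y = 0.098. Modified duration first:
  t   CF        PV=CF/(1+0.098)^t    t·PV
  1     4,500.00     4,098.3607     4,098.3607
  2     4,500.00     3,732.5689     7,465.1378
  3     4,500.00     3,399.4252    10,198.2757
  4     4,500.00     3,096.0157    12,384.0628
  5     4,500.00     2,819.6864    14,098.4321
  6     4,500.00     2,568.0204    15,408.1225
  7     4,500.00     2,338.8164    16,371.7149
  8    54,500.00    25,797.5095   206,380.0761
  Σ                 47,850.4033   286,404.1826
P = 47,850.4033; D_Mac = 5.98541 yrs; D_mod = 5.98541/(1+0.098) = 5.45119 yrs.
ΔP/P ≈ -D_mod · Δy = -5.45119 × (-0.0235) = +0.128103 = +12.8103%.

+12.81%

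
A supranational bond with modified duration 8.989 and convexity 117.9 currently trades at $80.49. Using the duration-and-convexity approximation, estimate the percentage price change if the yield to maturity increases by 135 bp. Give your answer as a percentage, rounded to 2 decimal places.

-11.06%

Duration effect: -D_mod·Δy = -8.989 × (+0.0135) = -0.1213515
Convexity effect: ½·C·(Δy)² = 0.5 × 117.9 × (0.0135)² = +0.0107436375
ΔP/P ≈ -0.1213515 + 0.0107436375 = -0.1106078625
= -11.06078625%.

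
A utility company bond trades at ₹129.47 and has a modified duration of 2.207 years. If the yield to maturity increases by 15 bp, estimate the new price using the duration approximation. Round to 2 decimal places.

Duration approximation: ΔP/P ≈ -D_mod · Δy = -2.207 × (+0.0015) = -0.0033105.
New price ≈ 129.47 × (1 - 0.0033105) = 129.041389565.

₹129.04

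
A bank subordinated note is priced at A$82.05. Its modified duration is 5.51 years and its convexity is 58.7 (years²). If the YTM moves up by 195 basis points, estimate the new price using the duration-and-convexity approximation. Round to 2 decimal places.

Duration effect: -D_mod·Δy = -5.51 × (+0.0195) = -0.107445
Convexity effect: ½·C·(Δy)² = 0.5 × 58.7 × (0.0195)² = +0.0111603375
ΔP/P ≈ -0.107445 + 0.0111603375 = -0.0962846625
New price ≈ 82.05 × (1 - 0.0962846625) = 74.149843441875.

A$74.15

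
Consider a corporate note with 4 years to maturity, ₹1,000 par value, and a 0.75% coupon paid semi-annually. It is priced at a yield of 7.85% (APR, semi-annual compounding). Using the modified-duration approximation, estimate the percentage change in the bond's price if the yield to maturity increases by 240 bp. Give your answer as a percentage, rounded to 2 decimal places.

-9.10%

Periodic yield y = 0.03925. Modified duration first:
  t   CF        PV=CF/(1+0.03925)^t    t·PV
  1         3.75         3.6084         3.6084
  2         3.75         3.4721         6.9442
  3         3.75         3.3410        10.0229
  4         3.75         3.2148        12.8591
  5         3.75         3.0934        15.4668
  6         3.75         2.9765        17.8592
  7         3.75         2.8641        20.0488
  8     1,003.75       737.6754     5,901.4031
  Σ                    760.2456     5,988.2125
P = 760.2456; D_Mac = 7.87668 half-year periods = 3.93834 yrs; D_mod = 3.93834/(1+0.03925) = 3.78960 yrs.
ΔP/P ≈ -D_mod · Δy = -3.78960 × (+0.024) = -0.090950 = -9.0950%.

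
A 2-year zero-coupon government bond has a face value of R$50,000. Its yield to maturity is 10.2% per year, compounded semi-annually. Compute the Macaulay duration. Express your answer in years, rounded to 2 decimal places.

A zero-coupon bond has a single cash flow at maturity, so its Macaulay duration equals its maturity: 2 years.
(Equivalently: 4 semi-annual periods ÷ 2 = 2 years.)

2.00 years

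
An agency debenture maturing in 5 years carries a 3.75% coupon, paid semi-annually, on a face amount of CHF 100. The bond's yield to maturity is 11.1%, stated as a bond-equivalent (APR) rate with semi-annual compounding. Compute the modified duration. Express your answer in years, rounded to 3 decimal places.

Periodic yield y = 0.0555. First find Macaulay duration:
  t   CF        PV=CF/(1+0.0555)^t    t·PV
  1        1.875         1.7764         1.7764
  2        1.875         1.6830         3.3660
  3        1.875         1.5945         4.7835
  4        1.875         1.5107         6.0427
  5        1.875         1.4312         7.1562
  6        1.875         1.3560         8.1359
  7        1.875         1.2847         8.9927
  8        1.875         1.2171         9.7370
  9        1.875         1.1531        10.3781
  10     101.875        59.3588       593.5882
  Σ                     72.3655       653.9567
P = 72.3655; Macaulay duration = 653.9567 / 72.3655 = 9.03685 half-year periods = 4.51843 years.
Modified duration = D_Mac / (1 + y) = 4.51843 / 1.0555 = 4.28084 years.

4.281 years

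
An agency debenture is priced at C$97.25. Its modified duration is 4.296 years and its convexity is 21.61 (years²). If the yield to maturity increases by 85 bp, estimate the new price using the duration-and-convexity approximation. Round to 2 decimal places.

C$93.77

Duration effect: -D_mod·Δy = -4.296 × (+0.0085) = -0.036516
Convexity effect: ½·C·(Δy)² = 0.5 × 21.61 × (0.0085)² = +0.00078066125
ΔP/P ≈ -0.036516 + 0.00078066125 = -0.03573533875
New price ≈ 97.25 × (1 - 0.03573533875) = 93.7747383065625.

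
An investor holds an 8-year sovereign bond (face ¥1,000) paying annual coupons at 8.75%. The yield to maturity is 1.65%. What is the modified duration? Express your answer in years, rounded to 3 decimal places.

Periodic yield y = 0.0165. First find Macaulay duration:
  t   CF        PV=CF/(1+0.0165)^t    t·PV
  1        87.50        86.0797        86.0797
  2        87.50        84.6824       169.3649
  3        87.50        83.3078       249.9235
  4        87.50        81.9556       327.8223
  5        87.50        80.6253       403.1263
  6        87.50        79.3165       475.8992
  7        87.50        78.0291       546.2034
  8     1,087.50       954.0479     7,632.3836
  Σ                  1,528.0443     9,890.8029
P = 1,528.0443; Macaulay duration = 9,890.8029 / 1,528.0443 = 6.47285 years.
Modified duration = D_Mac / (1 + y) = 6.47285 / 1.0165 = 6.36778 years.

6.368 years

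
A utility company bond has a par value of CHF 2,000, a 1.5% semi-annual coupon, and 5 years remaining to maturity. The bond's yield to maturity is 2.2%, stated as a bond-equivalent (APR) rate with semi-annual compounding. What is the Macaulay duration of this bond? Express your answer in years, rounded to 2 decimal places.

4.83 years

Periodic yield y = 0.011. Discount each cash flow and weight by its period:
  t   CF        PV=CF/(1+0.011)^t    t·PV
  1        15.00        14.8368        14.8368
  2        15.00        14.6754        29.3507
  3        15.00        14.5157        43.5471
  4        15.00        14.3578        57.4310
  5        15.00        14.2015        71.0077
  6        15.00        14.0470        84.2821
  7        15.00        13.8942        97.2593
  8        15.00        13.7430       109.9441
  9        15.00        13.5935       122.3414
  10    2,015.00     1,806.1903    18,061.9025
  Σ                  1,934.0551    18,691.9028
Price P = Σ PV = 1,934.0551.
Macaulay duration = Σ(t·PV) / P = 18,691.9028 / 1,934.0551 = 9.66462 half-year periods.
In years: 9.66462 / 2 = 4.83231 years.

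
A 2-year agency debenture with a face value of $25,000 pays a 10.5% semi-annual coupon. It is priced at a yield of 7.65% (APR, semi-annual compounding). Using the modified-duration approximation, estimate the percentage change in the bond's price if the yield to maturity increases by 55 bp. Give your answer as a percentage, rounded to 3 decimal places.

Periodic yield y = 0.03825. Modified duration first:
  t   CF        PV=CF/(1+0.03825)^t    t·PV
  1     1,312.50     1,264.1464     1,264.1464
  2     1,312.50     1,217.5742     2,435.1484
  3     1,312.50     1,172.7177     3,518.1532
  4    26,312.50    22,644.0630    90,576.2519
  Σ                 26,298.5013    97,793.6999
P = 26,298.5013; D_Mac = 3.71860 half-year periods = 1.85930 yrs; D_mod = 1.85930/(1+0.03825) = 1.79080 yrs.
ΔP/P ≈ -D_mod · Δy = -1.79080 × (+0.0055) = -0.009849 = -0.9849%.

-0.985%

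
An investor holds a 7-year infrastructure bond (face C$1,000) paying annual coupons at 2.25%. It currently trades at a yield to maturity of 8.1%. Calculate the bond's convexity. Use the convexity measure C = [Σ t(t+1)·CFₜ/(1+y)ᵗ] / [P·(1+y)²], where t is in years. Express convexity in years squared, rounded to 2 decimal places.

With y = 0.081:
  t   CF        PV=CF/(1+0.081)^t    t·PV        t(t+1)·PV
  1        22.50        20.8141        20.8141          41.6281
  2        22.50        19.2545        38.5089         115.5267
  3        22.50        17.8117        53.4351         213.7404
  4        22.50        16.4771        65.9082         329.5412
  5        22.50        15.2424        76.2121         457.2727
  6        22.50        14.1003        84.6018         592.2126
  7     1,022.50       592.7662     4,149.3637      33,194.9093
  Σ                    696.4662     4,488.8439      34,944.8311
P = 696.4662.
Convexity = Σ t(t+1)·PV / [P·(1+y)²] = 34,944.8311 / (696.4662 × 1.168561) = 42.93698.

42.94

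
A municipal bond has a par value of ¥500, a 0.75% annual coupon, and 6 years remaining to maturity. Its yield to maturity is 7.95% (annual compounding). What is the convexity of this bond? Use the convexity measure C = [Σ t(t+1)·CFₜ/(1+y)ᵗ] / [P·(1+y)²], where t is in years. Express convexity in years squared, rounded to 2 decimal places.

With y = 0.0795:
  t   CF        PV=CF/(1+0.0795)^t    t·PV        t(t+1)·PV
  1         3.75         3.4738         3.4738           6.9477
  2         3.75         3.2180         6.4360          19.3080
  3         3.75         2.9810         8.9430          35.7721
  4         3.75         2.7615        11.0459          55.2294
  5         3.75         2.5581        12.7905          76.7431
  6       503.75       318.3312     1,909.9871      13,369.9096
  Σ                    333.3236     1,952.6763      13,563.9099
P = 333.3236.
Convexity = Σ t(t+1)·PV / [P·(1+y)²] = 13,563.9099 / (333.3236 × 1.165320) = 34.91994.

34.92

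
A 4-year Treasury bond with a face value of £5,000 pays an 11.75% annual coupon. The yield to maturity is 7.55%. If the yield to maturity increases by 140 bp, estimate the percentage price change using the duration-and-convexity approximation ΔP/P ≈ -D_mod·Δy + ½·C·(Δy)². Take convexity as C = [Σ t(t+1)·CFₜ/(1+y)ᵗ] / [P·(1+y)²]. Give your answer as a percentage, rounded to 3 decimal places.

With y = 0.0755:
  t   CF        PV=CF/(1+0.0755)^t    t·PV        t(t+1)·PV
  1       587.50       546.2576       546.2576       1,092.5151
  2       587.50       507.9103     1,015.8207       3,047.4620
  3       587.50       472.2551     1,416.7652       5,667.0608
  4     5,587.50     4,176.1480    16,704.5918      83,522.9592
  Σ                  5,702.5709    19,683.4352      93,329.9971
P = 5,702.5709; D_Mac = 3.45168 yrs; D_mod = 3.20937 yrs; C = 14.14913.
Duration effect: -3.20937 × (+0.014) = -0.044931
Convexity effect: 0.5 × 14.14913 × (0.014)² = +0.0013866
ΔP/P ≈ -0.044931 + 0.0013866 = -0.043545 = -4.3545%.

-4.354%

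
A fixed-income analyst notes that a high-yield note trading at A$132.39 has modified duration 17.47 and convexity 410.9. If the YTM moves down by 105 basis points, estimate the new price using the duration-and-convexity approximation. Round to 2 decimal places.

Duration effect: -D_mod·Δy = -17.47 × (-0.0105) = +0.183435
Convexity effect: ½·C·(Δy)² = 0.5 × 410.9 × (-0.0105)² = +0.0226508625
ΔP/P ≈ +0.183435 + 0.0226508625 = +0.2060858625
New price ≈ 132.39 × (1 + 0.2060858625) = 159.673707336375.

A$159.67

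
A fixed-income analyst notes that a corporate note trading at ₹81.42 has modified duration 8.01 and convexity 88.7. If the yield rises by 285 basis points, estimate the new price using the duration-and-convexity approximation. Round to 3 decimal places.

Duration effect: -D_mod·Δy = -8.01 × (+0.0285) = -0.228285
Convexity effect: ½·C·(Δy)² = 0.5 × 88.7 × (0.0285)² = +0.0360232875
ΔP/P ≈ -0.228285 + 0.0360232875 = -0.1922617125
New price ≈ 81.42 × (1 - 0.1922617125) = 65.76605136825.

₹65.766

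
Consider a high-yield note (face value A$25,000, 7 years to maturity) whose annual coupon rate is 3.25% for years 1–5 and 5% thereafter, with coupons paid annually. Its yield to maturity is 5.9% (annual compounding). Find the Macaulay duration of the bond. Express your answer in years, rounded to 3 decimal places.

6.315 years

Periodic yield y = 0.059. Discount each cash flow and weight by its year:
  t   CF        PV=CF/(1+0.059)^t    t·PV
  1       812.50       767.2332       767.2332
  2       812.50       724.4884     1,448.9768
  3       812.50       684.1250     2,052.3751
  4       812.50       646.0104     2,584.0417
  5       812.50       610.0193     3,050.0965
  6     1,250.00       886.2051     5,317.2307
  7    26,250.00    17,573.4725   123,014.3077
  Σ                 21,891.5541   138,234.2618
Price P = Σ PV = 21,891.5541.
Macaulay duration = Σ(t·PV) / P = 138,234.2618 / 21,891.5541 = 6.31450 years.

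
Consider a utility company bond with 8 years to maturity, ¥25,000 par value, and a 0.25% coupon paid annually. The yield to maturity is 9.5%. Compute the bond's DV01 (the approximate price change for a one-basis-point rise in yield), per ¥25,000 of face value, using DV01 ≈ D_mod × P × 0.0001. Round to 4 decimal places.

Periodic yield y = 0.095.
  t   CF        PV=CF/(1+0.095)^t    t·PV
  1        62.50        57.0776        57.0776
  2        62.50        52.1257       104.2514
  3        62.50        47.6034       142.8101
  4        62.50        43.4734       173.8936
  5        62.50        39.7017       198.5086
  6        62.50        36.2573       217.5437
  7        62.50        33.1117       231.7817
  8    25,062.50    12,125.8289    97,006.6313
  Σ                 12,435.1797    98,132.4981
P = 12,435.1797; D_Mac = 7.89152 yrs; D_mod = 7.20687 yrs.
DV01 ≈ 7.20687 × 12,435.1797 × 0.0001 = 8.961872.

¥8.9619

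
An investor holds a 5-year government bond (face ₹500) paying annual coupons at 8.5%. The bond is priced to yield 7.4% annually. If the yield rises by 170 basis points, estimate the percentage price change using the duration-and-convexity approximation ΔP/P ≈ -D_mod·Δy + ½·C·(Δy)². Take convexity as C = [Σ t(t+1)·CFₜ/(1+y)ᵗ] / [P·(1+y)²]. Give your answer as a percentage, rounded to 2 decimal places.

With y = 0.074:
  t   CF        PV=CF/(1+0.074)^t    t·PV        t(t+1)·PV
  1        42.50        39.5717        39.5717          79.1434
  2        42.50        36.8452        73.6903         221.0709
  3        42.50        34.3065       102.9194         411.6777
  4        42.50        31.9427       127.7709         638.8543
  5       542.50       379.6456     1,898.2278      11,389.3671
  Σ                    522.3116     2,242.1801      12,740.1133
P = 522.3116; D_Mac = 4.29280 yrs; D_mod = 3.99702 yrs; C = 21.14633.
Duration effect: -3.99702 × (+0.017) = -0.067949
Convexity effect: 0.5 × 21.14633 × (0.017)² = +0.0030556
ΔP/P ≈ -0.067949 + 0.0030556 = -0.064894 = -6.4894%.

-6.49%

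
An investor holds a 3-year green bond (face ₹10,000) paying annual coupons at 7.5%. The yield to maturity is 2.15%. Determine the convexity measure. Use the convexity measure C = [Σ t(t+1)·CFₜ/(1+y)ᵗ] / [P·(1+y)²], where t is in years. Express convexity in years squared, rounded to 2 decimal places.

With y = 0.0215:
  t   CF        PV=CF/(1+0.0215)^t    t·PV        t(t+1)·PV
  1       750.00       734.2144       734.2144       1,468.4288
  2       750.00       718.7610     1,437.5221       4,312.5662
  3    10,750.00    10,085.4052    30,256.2156     121,024.8624
  Σ                 11,538.3806    32,427.9520     126,805.8573
P = 11,538.3806.
Convexity = Σ t(t+1)·PV / [P·(1+y)²] = 126,805.8573 / (11,538.3806 × 1.043462) = 10.53217.

10.53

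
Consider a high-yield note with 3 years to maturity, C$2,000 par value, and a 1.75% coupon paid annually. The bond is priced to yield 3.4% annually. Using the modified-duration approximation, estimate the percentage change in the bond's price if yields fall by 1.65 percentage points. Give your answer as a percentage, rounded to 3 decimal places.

Periodic yield y = 0.034. Modified duration first:
  t   CF        PV=CF/(1+0.034)^t    t·PV
  1        35.00        33.8491        33.8491
  2        35.00        32.7361        65.4722
  3     2,035.00     1,840.7839     5,522.3516
  Σ                  1,907.3691     5,621.6729
P = 1,907.3691; D_Mac = 2.94734 yrs; D_mod = 2.94734/(1+0.034) = 2.85043 yrs.
ΔP/P ≈ -D_mod · Δy = -2.85043 × (-0.0165) = +0.047032 = +4.7032%.

+4.703%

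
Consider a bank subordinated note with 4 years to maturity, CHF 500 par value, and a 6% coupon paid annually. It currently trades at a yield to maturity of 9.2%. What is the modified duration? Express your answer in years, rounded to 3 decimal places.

3.345 years

Periodic yield y = 0.092. First find Macaulay duration:
  t   CF        PV=CF/(1+0.092)^t    t·PV
  1        30.00        27.4725        27.4725
  2        30.00        25.1580        50.3160
  3        30.00        23.0385        69.1154
  4       530.00       372.7222     1,490.8890
  Σ                    448.3912     1,637.7929
P = 448.3912; Macaulay duration = 1,637.7929 / 448.3912 = 3.65260 years.
Modified duration = D_Mac / (1 + y) = 3.65260 / 1.092 = 3.34487 years.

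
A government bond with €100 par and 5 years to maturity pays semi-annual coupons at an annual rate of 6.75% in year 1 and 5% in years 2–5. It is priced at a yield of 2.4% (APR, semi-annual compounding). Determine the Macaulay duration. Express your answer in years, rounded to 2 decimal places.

Periodic yield y = 0.012. Discount each cash flow and weight by its period:
  t   CF        PV=CF/(1+0.012)^t    t·PV
  1        3.375         3.3350         3.3350
  2        3.375         3.2954         6.5909
  3        2.500         2.4121         7.2364
  4        2.500         2.3835         9.5341
  5        2.500         2.3553        11.7763
  6        2.500         2.3273        13.9639
  7        2.500         2.2997        16.0981
  8        2.500         2.2725        18.1797
  9        2.500         2.2455        20.2096
  10     102.500        90.9743       909.7430
  Σ                    113.9006     1,016.6669
Price P = Σ PV = 113.9006.
Macaulay duration = Σ(t·PV) / P = 1,016.6669 / 113.9006 = 8.92591 half-year periods.
In years: 8.92591 / 2 = 4.46296 years.

4.46 years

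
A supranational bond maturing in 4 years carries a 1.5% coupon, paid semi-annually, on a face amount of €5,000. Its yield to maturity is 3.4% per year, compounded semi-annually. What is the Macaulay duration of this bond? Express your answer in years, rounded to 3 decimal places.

3.893 years

Periodic yield y = 0.017. Discount each cash flow and weight by its period:
  t   CF        PV=CF/(1+0.017)^t    t·PV
  1        37.50        36.8732        36.8732
  2        37.50        36.2568        72.5136
  3        37.50        35.6507       106.9522
  4        37.50        35.0548       140.2192
  5        37.50        34.4688       172.3441
  6        37.50        33.8927       203.3559
  7        37.50        33.3261       233.2828
  8     5,037.50     4,401.9736    35,215.7890
  Σ                  4,647.4967    36,181.3299
Price P = Σ PV = 4,647.4967.
Macaulay duration = Σ(t·PV) / P = 36,181.3299 / 4,647.4967 = 7.78512 half-year periods.
In years: 7.78512 / 2 = 3.89256 years.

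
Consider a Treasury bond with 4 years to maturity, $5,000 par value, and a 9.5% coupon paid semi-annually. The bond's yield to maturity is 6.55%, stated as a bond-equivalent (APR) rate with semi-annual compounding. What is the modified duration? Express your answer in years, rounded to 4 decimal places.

3.3420 years

Periodic yield y = 0.03275. First find Macaulay duration:
  t   CF        PV=CF/(1+0.03275)^t    t·PV
  1       237.50       229.9685       229.9685
  2       237.50       222.6759       445.3518
  3       237.50       215.6145       646.8436
  4       237.50       208.7771       835.1083
  5       237.50       202.1564     1,010.7822
  6       237.50       195.7458     1,174.4746
  7       237.50       189.5384     1,326.7687
  8     5,237.50     4,047.2721    32,378.1771
  Σ                  5,511.7488    38,047.4748
P = 5,511.7488; Macaulay duration = 38,047.4748 / 5,511.7488 = 6.90298 half-year periods = 3.45149 years.
Modified duration = D_Mac / (1 + y) = 3.45149 / 1.03275 = 3.34204 years.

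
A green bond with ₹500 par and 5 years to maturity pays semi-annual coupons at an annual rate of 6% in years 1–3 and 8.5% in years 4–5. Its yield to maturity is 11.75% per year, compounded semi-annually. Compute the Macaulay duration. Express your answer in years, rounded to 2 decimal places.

Periodic yield y = 0.05875. Discount each cash flow and weight by its period:
  t   CF        PV=CF/(1+0.05875)^t    t·PV
  1        15.00        14.1677        14.1677
  2        15.00        13.3815        26.7630
  3        15.00        12.6389        37.9168
  4        15.00        11.9376        47.7505
  5        15.00        11.2752        56.3760
  6        15.00        10.6495        63.8972
  7        21.25        14.2497        99.7477
  8        21.25        13.4590       107.6717
  9        21.25        12.7121       114.4091
  10      521.25       294.5180     2,945.1799
  Σ                    408.9892     3,513.8796
Price P = Σ PV = 408.9892.
Macaulay duration = Σ(t·PV) / P = 3,513.8796 / 408.9892 = 8.59162 half-year periods.
In years: 8.59162 / 2 = 4.29581 years.

4.30 years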